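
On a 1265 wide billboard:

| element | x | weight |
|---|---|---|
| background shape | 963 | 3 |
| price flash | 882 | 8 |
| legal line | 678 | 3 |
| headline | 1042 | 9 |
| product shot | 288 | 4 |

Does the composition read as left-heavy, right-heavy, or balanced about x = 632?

right-heavy

Σw = 3 + 8 + 3 + 9 + 4 = 27.
Σw·x = 3·963 + 8·882 + 3·678 + 9·1042 + 4·288 = 22509, so x̄ = 22509/27 ≈ 833.67.
833.7 lies right of the midline 632, so the layout is right-heavy.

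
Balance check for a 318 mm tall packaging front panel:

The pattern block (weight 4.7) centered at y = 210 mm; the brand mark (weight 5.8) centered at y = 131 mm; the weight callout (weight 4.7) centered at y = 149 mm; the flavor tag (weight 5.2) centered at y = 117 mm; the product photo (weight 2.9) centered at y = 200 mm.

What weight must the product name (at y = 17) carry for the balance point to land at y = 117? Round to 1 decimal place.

Fixed elements: Σw = 4.7 + 5.8 + 4.7 + 5.2 + 2.9 = 23.3, Σw·y = 4.7·210 + 5.8·131 + 4.7·149 + 5.2·117 + 2.9·200 = 3635.5.
Set Σw·y/Σw = 117: (3635.5 + 17w) = 117·(23.3 + w).
So w = (117·23.3 − 3635.5)/(17 − 117) = -909.4/-100 ≈ 9.09.

w ≈ 9.1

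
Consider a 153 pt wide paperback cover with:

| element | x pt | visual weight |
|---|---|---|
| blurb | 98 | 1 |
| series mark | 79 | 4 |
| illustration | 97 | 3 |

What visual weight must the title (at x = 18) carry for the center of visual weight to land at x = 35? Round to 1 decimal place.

w ≈ 25.0

Known weights sum to 1 + 4 + 3 = 8; their moment is 1·98 + 4·79 + 3·97 = 705.
Set Σw·x/Σw = 35: (705 + 18w) = 35·(8 + w).
Solving: w = (35·8 − 705) / (18 − 35) = -425 / -17 ≈ 25.00.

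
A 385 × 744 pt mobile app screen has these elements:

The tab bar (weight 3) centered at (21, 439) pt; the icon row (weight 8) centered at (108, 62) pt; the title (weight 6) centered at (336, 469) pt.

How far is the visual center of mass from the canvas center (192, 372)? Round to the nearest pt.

≈ 102 pt

Weights sum to 3 + 8 + 6 = 17.
Σw·x = 3·21 + 8·108 + 6·336 = 2943, so x̄ = 2943/17 ≈ 173.12.
Σw·y = 3·439 + 8·62 + 6·469 = 4627, so ȳ = 4627/17 ≈ 272.18.
Offset from (192, 372): Δx ≈ -18.88, Δy ≈ -99.82; distance = √(Δx² + Δy²) ≈ 101.59.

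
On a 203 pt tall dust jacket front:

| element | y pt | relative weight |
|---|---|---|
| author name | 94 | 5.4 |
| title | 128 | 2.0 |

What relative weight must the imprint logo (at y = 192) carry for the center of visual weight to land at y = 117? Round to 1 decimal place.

Existing Σw = 7.4 (5.4 + 2.0); existing moment 5.4·94 + 2.0·128 = 763.6.
Set Σw·y/Σw = 117: (763.6 + 192w) = 117·(7.4 + w).
So w = (117·7.4 − 763.6)/(192 − 117) = 102.2/75 ≈ 1.36.

w ≈ 1.4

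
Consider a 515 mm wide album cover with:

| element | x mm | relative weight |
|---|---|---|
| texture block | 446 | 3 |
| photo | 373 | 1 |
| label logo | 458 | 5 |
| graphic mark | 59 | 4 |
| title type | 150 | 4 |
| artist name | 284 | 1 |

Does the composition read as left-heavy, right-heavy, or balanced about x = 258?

Total weight = 3 + 1 + 5 + 4 + 4 + 1 = 18.
Σw·x = 3·446 + 1·373 + 5·458 + 4·59 + 4·150 + 1·284 = 5121, so x̄ = 5121/18 ≈ 284.50.
Since 284.5 is right of 258, the composition reads right-heavy.

right-heavy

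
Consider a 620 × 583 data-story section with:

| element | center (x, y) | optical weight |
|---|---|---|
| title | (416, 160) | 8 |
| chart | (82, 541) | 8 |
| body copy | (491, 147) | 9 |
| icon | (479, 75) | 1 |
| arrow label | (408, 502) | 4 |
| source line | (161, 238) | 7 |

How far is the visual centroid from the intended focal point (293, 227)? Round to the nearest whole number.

Weights sum to 8 + 8 + 9 + 1 + 4 + 7 = 37.
x-moment: 8·416 + 8·82 + 9·491 + 1·479 + 4·408 + 7·161 = 11641; centroid 11641/37 ≈ 314.62.
y-moment: 8·160 + 8·541 + 9·147 + 1·75 + 4·502 + 7·238 = 10680; centroid 10680/37 ≈ 288.65.
Relative to (293, 227): Δ = (21.62, 61.65); |Δ| = √(21.62² + 61.65²) ≈ 65.33.

≈ 65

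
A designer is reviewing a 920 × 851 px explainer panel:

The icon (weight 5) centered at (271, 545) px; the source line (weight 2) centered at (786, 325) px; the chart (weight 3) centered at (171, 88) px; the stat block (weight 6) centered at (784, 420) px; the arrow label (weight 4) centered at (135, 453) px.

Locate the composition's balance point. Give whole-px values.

(434, 399)

Total weight = 5 + 2 + 3 + 6 + 4 = 20.
Σw·x = 5·271 + 2·786 + 3·171 + 6·784 + 4·135 = 8684, so x̄ = 8684/20 ≈ 434.20.
Σw·y = 5·545 + 2·325 + 3·88 + 6·420 + 4·453 = 7971, so ȳ = 7971/20 ≈ 398.55.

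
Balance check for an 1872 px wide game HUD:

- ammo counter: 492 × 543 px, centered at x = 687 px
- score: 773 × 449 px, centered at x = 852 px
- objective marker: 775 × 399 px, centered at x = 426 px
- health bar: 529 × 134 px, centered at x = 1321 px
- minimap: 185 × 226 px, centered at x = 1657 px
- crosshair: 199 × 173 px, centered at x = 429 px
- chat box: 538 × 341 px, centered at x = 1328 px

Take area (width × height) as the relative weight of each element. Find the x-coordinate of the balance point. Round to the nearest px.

Areas: ammo counter 492·543 = 267156, score 773·449 = 347077, objective marker 775·399 = 309225, health bar 529·134 = 70886, minimap 185·226 = 41810, crosshair 199·173 = 34427, chat box 538·341 = 183458. Total weight = 1254039.
x-moment: 267156·687 + 347077·852 + 309225·426 + 70886·1321 + 41810·1657 + 34427·429 + 183458·1328 = 1032296609; centroid 1032296609/1254039 ≈ 823.18.

x ≈ 823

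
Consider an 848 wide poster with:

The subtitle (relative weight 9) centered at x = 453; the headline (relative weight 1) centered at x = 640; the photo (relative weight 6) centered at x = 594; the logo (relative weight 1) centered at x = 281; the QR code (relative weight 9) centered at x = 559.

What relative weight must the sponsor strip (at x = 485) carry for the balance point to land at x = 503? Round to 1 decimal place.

Existing Σw = 26 (9 + 1 + 6 + 1 + 9); existing moment 9·453 + 1·640 + 6·594 + 1·281 + 9·559 = 13593.
For the centroid to hit 503: (13593 + w·485) / (26 + w) = 503.
Solving: w = (503·26 − 13593) / (485 − 503) = -515 / -18 ≈ 28.61.

w ≈ 28.6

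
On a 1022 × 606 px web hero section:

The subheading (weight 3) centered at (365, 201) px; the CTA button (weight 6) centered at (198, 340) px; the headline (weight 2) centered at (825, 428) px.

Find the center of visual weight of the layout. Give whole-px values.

(358, 318)

Weights sum to 3 + 6 + 2 = 11.
x-moment: 3·365 + 6·198 + 2·825 = 3933; centroid 3933/11 ≈ 357.55.
y-moment: 3·201 + 6·340 + 2·428 = 3499; centroid 3499/11 ≈ 318.09.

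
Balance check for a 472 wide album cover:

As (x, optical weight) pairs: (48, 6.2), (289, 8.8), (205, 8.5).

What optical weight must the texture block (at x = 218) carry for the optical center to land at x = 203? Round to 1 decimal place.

w ≈ 12.5

Known weights sum to 6.2 + 8.8 + 8.5 = 23.5; their moment is 6.2·48 + 8.8·289 + 8.5·205 = 4583.3.
For the centroid to hit 203: (4583.3 + w·218) / (23.5 + w) = 203.
So w = (203·23.5 − 4583.3)/(218 − 203) = 187.2/15 ≈ 12.48.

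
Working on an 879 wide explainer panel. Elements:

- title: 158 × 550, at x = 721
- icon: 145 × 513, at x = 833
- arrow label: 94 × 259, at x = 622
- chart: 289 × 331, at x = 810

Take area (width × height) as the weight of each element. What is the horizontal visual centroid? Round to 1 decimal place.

x ≈ 772.3

Areas: title 158·550 = 86900, icon 145·513 = 74385, arrow label 94·259 = 24346, chart 289·331 = 95659. Total weight = 281290.
x-moment: 86900·721 + 74385·833 + 24346·622 + 95659·810 = 217244607; centroid 217244607/281290 ≈ 772.32.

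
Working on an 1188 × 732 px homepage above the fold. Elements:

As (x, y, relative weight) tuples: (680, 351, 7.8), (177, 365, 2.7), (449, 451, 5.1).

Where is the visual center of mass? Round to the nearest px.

(517, 386)

Total weight = 7.8 + 2.7 + 5.1 = 15.6.
Σw·x = 7.8·680 + 2.7·177 + 5.1·449 = 8071.8, so x̄ = 8071.8/15.6 ≈ 517.42.
Σw·y = 7.8·351 + 2.7·365 + 5.1·451 = 6023.4, so ȳ = 6023.4/15.6 ≈ 386.12.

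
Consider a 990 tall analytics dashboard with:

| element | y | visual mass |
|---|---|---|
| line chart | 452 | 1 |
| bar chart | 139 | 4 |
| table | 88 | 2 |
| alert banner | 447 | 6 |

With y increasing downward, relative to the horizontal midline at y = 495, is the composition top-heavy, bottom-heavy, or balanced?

top-heavy

Total weight = 1 + 4 + 2 + 6 = 13.
y: (1·452 + 4·139 + 2·88 + 6·447) / 13 = 3866 / 13 ≈ 297.38
Since 297.4 is above (smaller y than) 495, the composition reads top-heavy.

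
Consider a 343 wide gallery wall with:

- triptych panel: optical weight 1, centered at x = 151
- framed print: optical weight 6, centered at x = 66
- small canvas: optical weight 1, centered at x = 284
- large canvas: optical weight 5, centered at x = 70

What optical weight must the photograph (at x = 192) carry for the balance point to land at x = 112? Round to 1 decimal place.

Fixed elements: Σw = 1 + 6 + 1 + 5 = 13, Σw·x = 1·151 + 6·66 + 1·284 + 5·70 = 1181.
For the centroid to hit 112: (1181 + w·192) / (13 + w) = 112.
So w = (112·13 − 1181)/(192 − 112) = 275/80 ≈ 3.44.

w ≈ 3.4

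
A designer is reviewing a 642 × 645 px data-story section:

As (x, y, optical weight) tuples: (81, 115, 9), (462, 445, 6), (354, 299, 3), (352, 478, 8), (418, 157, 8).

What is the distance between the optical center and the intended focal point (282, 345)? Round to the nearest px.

Weights sum to 9 + 6 + 3 + 8 + 8 = 34.
Σw·x = 9·81 + 6·462 + 3·354 + 8·352 + 8·418 = 10723, so x̄ = 10723/34 ≈ 315.38.
Σw·y = 9·115 + 6·445 + 3·299 + 8·478 + 8·157 = 9682, so ȳ = 9682/34 ≈ 284.76.
Relative to (282, 345): Δ = (33.38, -60.24); |Δ| = √(33.38² + -60.24²) ≈ 68.87.

≈ 69 px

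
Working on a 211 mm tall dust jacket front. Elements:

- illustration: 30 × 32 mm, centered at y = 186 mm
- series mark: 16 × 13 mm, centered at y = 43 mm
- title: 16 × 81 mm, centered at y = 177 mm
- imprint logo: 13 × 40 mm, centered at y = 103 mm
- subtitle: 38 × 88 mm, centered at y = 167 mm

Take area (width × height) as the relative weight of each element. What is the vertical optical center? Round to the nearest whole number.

Areas → weights: illustration 30·32 = 960, series mark 16·13 = 208, title 16·81 = 1296, imprint logo 13·40 = 520, subtitle 38·88 = 3344; Σw = 6328.
y-moment: 960·186 + 208·43 + 1296·177 + 520·103 + 3344·167 = 1028904; centroid 1028904/6328 ≈ 162.60.

y ≈ 163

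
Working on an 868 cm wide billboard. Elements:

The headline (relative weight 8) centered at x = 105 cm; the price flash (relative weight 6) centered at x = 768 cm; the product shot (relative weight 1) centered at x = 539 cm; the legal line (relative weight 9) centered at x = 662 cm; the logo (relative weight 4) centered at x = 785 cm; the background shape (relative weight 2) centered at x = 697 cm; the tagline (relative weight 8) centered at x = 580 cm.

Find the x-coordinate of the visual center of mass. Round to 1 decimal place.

Σw = 8 + 6 + 1 + 9 + 4 + 2 + 8 = 38.
Σw·x = 21119; x̄ = 21119/38 ≈ 555.76.

x ≈ 555.8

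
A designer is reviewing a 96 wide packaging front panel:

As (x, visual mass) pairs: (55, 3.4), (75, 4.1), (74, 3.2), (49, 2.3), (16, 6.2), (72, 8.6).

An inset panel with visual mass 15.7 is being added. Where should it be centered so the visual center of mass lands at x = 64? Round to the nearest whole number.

After adding the inset panel, total weight = 3.4 + 4.1 + 3.2 + 2.3 + 6.2 + 8.6 + 15.7 = 43.5.
x: target moment 43.5×64 = 2784.0; current 3.4·55 + 4.1·75 + 3.2·74 + 2.3·49 + 6.2·16 + 8.6·72 = 1562.4; the inset panel supplies 1221.6, so x = 1221.6/15.7 ≈ 77.81.

x ≈ 78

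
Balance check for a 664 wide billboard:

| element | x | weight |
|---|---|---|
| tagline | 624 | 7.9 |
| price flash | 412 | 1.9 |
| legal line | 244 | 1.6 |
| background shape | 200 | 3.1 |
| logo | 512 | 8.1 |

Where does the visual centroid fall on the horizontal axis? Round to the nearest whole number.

x ≈ 481

Total weight = 7.9 + 1.9 + 1.6 + 3.1 + 8.1 = 22.6.
x-moment: 7.9·624 + 1.9·412 + 1.6·244 + 3.1·200 + 8.1·512 = 10870.0; centroid 10870.0/22.6 ≈ 480.97.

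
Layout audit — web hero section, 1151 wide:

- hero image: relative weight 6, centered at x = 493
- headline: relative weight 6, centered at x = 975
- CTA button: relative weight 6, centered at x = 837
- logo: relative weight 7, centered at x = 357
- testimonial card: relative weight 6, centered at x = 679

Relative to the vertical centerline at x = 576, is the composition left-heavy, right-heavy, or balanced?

Weights sum to 6 + 6 + 6 + 7 + 6 = 31.
x-moment: 6·493 + 6·975 + 6·837 + 7·357 + 6·679 = 20403; centroid 20403/31 ≈ 658.16.
658.2 vs midline 576 → right-heavy.

right-heavy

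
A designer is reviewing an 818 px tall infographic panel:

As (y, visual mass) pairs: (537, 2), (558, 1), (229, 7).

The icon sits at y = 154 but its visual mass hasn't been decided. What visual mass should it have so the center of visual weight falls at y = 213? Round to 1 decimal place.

Known weights sum to 2 + 1 + 7 = 10; their moment is 2·537 + 1·558 + 7·229 = 3235.
For the centroid to hit 213: (3235 + w·154) / (10 + w) = 213.
So w = (213·10 − 3235)/(154 − 213) = -1105/-59 ≈ 18.73.

w ≈ 18.7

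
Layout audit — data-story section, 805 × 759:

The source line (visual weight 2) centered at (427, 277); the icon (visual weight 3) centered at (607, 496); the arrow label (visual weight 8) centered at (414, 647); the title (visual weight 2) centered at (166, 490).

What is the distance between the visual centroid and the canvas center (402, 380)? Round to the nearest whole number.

Σw = 2 + 3 + 8 + 2 = 15.
x: (2·427 + 3·607 + 8·414 + 2·166) / 15 = 6319 / 15 ≈ 421.27
y: (2·277 + 3·496 + 8·647 + 2·490) / 15 = 8198 / 15 ≈ 546.53
From (402, 380): dx = 19.27, dy = 166.53, so the distance is √(dx²+dy²) ≈ 167.64.

≈ 168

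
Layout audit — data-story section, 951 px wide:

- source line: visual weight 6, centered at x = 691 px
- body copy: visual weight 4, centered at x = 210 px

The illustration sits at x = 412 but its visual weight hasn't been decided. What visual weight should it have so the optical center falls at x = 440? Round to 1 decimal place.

w ≈ 20.9

Fixed elements: Σw = 6 + 4 = 10, Σw·x = 6·691 + 4·210 = 4986.
For the centroid to hit 440: (4986 + w·412) / (10 + w) = 440.
Rearranging, w·(412 − 440) = 440·10 − 4986 = -586, so w ≈ -586/-28 = 20.93.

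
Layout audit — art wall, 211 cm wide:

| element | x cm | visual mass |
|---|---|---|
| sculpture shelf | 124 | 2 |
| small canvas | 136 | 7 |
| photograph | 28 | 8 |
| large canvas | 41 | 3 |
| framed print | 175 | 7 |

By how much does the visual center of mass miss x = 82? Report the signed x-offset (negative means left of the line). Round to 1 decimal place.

Σw = 2 + 7 + 8 + 3 + 7 = 27.
x-moment: 2·124 + 7·136 + 8·28 + 3·41 + 7·175 = 2772; centroid 2772/27 ≈ 102.67.
Difference: 102.67 − 82 ≈ 20.67.

≈ 20.7 cm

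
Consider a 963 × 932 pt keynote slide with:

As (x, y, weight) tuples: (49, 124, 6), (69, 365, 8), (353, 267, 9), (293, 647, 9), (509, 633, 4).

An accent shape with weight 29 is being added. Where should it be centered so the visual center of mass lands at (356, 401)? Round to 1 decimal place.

(498.1, 401.5)

With the accent shape, Σw becomes 6 + 8 + 9 + 9 + 4 + 29 = 65.
x: target moment 65×356 = 23140; current 6·49 + 8·69 + 9·353 + 9·293 + 4·509 = 8696; the accent shape supplies 14444, so x = 14444/29 ≈ 498.07.
y: target moment 65×401 = 26065; current 6·124 + 8·365 + 9·267 + 9·647 + 4·633 = 14422; the accent shape supplies 11643, so y = 11643/29 ≈ 401.48.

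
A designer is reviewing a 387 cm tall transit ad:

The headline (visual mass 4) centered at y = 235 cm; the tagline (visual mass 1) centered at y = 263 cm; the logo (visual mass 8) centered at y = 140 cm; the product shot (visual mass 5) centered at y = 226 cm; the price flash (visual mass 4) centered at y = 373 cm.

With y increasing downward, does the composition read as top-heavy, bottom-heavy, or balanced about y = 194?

Total weight = 4 + 1 + 8 + 5 + 4 = 22.
Σw·y = 4·235 + 1·263 + 8·140 + 5·226 + 4·373 = 4945, so ȳ = 4945/22 ≈ 224.77.
224.8 vs midline 194 → bottom-heavy.

bottom-heavy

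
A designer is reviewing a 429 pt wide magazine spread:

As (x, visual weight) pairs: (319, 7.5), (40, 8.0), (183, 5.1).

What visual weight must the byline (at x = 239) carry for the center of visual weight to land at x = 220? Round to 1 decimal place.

w ≈ 46.6

Fixed elements: Σw = 7.5 + 8.0 + 5.1 = 20.6, Σw·x = 7.5·319 + 8.0·40 + 5.1·183 = 3645.8.
Balance at x = 220 requires (3645.8 + w·239) / (20.6 + w) = 220.
Rearranging, w·(239 − 220) = 220·20.6 − 3645.8 = 886.2, so w ≈ 886.2/19 = 46.64.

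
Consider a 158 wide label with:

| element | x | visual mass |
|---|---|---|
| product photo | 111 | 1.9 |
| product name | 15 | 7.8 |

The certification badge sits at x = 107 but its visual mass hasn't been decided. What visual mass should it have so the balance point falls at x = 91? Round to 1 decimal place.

Known weights sum to 1.9 + 7.8 = 9.7; their moment is 1.9·111 + 7.8·15 = 327.9.
For the centroid to hit 91: (327.9 + w·107) / (9.7 + w) = 91.
Solving: w = (91·9.7 − 327.9) / (107 − 91) = 554.8 / 16 ≈ 34.67.

w ≈ 34.7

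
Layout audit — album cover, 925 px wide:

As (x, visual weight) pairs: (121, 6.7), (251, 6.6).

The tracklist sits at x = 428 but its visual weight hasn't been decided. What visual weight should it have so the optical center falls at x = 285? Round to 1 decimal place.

w ≈ 9.3

Fixed elements: Σw = 6.7 + 6.6 = 13.3, Σw·x = 6.7·121 + 6.6·251 = 2467.3.
For the centroid to hit 285: (2467.3 + w·428) / (13.3 + w) = 285.
Solving: w = (285·13.3 − 2467.3) / (428 − 285) = 1323.2 / 143 ≈ 9.25.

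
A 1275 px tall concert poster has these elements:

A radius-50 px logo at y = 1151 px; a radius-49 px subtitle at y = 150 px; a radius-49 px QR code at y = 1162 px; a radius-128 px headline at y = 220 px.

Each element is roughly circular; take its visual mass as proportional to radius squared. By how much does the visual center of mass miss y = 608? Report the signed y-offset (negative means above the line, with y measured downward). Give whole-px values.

Weights ∝ r²: logo 50² = 2500, subtitle 49² = 2401, QR code 49² = 2401, headline 128² = 16384; Σw = 23686.
y-moment: 2500·1151 + 2401·150 + 2401·1162 + 16384·220 = 9632092; centroid 9632092/23686 ≈ 406.66.
Against y = 608, that's 406.66 − 608 = -201.34.

≈ -201 px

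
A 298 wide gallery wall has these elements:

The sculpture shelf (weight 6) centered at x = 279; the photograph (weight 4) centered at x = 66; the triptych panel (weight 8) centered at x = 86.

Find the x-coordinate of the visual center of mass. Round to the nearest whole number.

Σw = 6 + 4 + 8 = 18.
x: (6·279 + 4·66 + 8·86) / 18 = 2626 / 18 ≈ 145.89

x ≈ 146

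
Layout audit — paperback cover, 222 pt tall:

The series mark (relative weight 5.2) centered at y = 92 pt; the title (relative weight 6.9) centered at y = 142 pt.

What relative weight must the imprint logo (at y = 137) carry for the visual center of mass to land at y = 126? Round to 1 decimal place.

Existing Σw = 12.1 (5.2 + 6.9); existing moment 5.2·92 + 6.9·142 = 1458.2.
Balance at y = 126 requires (1458.2 + w·137) / (12.1 + w) = 126.
Rearranging, w·(137 − 126) = 126·12.1 − 1458.2 = 66.4, so w ≈ 66.4/11 = 6.04.

w ≈ 6.0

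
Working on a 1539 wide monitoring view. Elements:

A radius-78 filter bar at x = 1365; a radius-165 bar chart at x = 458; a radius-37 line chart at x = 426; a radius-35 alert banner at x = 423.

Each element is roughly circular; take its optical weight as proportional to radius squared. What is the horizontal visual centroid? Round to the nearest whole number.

x ≈ 609

Weights ∝ r²: filter bar 78² = 6084, bar chart 165² = 27225, line chart 37² = 1369, alert banner 35² = 1225; Σw = 35903.
Σw·x = 6084·1365 + 27225·458 + 1369·426 + 1225·423 = 21875079, so x̄ = 21875079/35903 ≈ 609.28.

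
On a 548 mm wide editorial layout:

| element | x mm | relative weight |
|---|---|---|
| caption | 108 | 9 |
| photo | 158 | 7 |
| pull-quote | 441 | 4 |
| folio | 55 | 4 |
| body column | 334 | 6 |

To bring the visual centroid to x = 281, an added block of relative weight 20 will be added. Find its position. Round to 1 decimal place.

x ≈ 399.2

After adding the added block, total weight = 9 + 7 + 4 + 4 + 6 + 20 = 50.
Along x: (6066 + 20·x) / 50 = 281 (existing moment 9·108 + 7·158 + 4·441 + 4·55 + 6·334 = 6066) ⇒ x = (14050 − 6066) / 20 ≈ 399.20.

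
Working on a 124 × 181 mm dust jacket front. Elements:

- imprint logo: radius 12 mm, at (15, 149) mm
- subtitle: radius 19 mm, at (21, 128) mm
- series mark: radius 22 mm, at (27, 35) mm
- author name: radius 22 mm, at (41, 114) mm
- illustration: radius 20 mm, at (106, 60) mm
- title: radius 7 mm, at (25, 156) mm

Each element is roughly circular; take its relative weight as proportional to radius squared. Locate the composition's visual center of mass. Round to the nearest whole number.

(45, 89)

Weights ∝ r²: imprint logo 12² = 144, subtitle 19² = 361, series mark 22² = 484, author name 22² = 484, illustration 20² = 400, title 7² = 49; Σw = 1922.
x: (144·15 + 361·21 + 484·27 + 484·41 + 400·106 + 49·25) / 1922 = 86278 / 1922 ≈ 44.89
y: (144·149 + 361·128 + 484·35 + 484·114 + 400·60 + 49·156) / 1922 = 171424 / 1922 ≈ 89.19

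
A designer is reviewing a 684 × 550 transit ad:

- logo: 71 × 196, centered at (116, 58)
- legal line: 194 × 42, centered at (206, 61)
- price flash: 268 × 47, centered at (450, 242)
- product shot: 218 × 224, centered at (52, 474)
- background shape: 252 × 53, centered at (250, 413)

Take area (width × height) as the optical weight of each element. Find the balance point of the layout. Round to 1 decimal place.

(153.2, 340.9)

Areas → weights: logo 71·196 = 13916, legal line 194·42 = 8148, price flash 268·47 = 12596, product shot 218·224 = 48832, background shape 252·53 = 13356; Σw = 96848.
Σw·x = 13916·116 + 8148·206 + 12596·450 + 48832·52 + 13356·250 = 14839208, so x̄ = 14839208/96848 ≈ 153.22.
Σw·y = 13916·58 + 8148·61 + 12596·242 + 48832·474 + 13356·413 = 33014784, so ȳ = 33014784/96848 ≈ 340.89.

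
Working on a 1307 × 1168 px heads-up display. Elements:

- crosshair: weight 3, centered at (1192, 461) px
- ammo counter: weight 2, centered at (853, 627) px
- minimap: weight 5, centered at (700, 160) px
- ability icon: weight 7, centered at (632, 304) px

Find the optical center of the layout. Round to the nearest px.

(777, 327)

Σw = 3 + 2 + 5 + 7 = 17.
x-moment: 3·1192 + 2·853 + 5·700 + 7·632 = 13206; centroid 13206/17 ≈ 776.82.
y-moment: 3·461 + 2·627 + 5·160 + 7·304 = 5565; centroid 5565/17 ≈ 327.35.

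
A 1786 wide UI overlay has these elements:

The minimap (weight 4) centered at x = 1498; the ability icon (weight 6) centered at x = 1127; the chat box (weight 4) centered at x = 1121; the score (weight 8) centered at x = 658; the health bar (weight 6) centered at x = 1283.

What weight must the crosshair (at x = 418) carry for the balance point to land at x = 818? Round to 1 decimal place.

Existing Σw = 28 (4 + 6 + 4 + 8 + 6); existing moment 4·1498 + 6·1127 + 4·1121 + 8·658 + 6·1283 = 30200.
For the centroid to hit 818: (30200 + w·418) / (28 + w) = 818.
So w = (818·28 − 30200)/(418 − 818) = -7296/-400 ≈ 18.24.

w ≈ 18.2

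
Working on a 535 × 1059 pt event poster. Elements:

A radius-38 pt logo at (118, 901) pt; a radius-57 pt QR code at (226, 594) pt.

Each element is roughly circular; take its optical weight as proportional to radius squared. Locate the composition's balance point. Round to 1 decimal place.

(192.8, 688.5)

Weights ∝ r²: logo 38² = 1444, QR code 57² = 3249; Σw = 4693.
x: (1444·118 + 3249·226) / 4693 = 904666 / 4693 ≈ 192.77
y: (1444·901 + 3249·594) / 4693 = 3230950 / 4693 ≈ 688.46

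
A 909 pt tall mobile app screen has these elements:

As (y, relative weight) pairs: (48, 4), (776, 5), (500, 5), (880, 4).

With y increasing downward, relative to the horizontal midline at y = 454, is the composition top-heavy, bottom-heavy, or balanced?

bottom-heavy

Σw = 4 + 5 + 5 + 4 = 18.
y-moment: 4·48 + 5·776 + 5·500 + 4·880 = 10092; centroid 10092/18 ≈ 560.67.
Since 560.7 is below (larger y than) 454, the composition reads bottom-heavy.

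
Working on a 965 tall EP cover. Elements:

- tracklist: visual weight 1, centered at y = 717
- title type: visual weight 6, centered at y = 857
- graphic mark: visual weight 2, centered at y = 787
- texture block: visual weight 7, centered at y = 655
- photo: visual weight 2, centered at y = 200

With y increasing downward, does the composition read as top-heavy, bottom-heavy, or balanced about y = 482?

bottom-heavy

Σw = 1 + 6 + 2 + 7 + 2 = 18.
y: (1·717 + 6·857 + 2·787 + 7·655 + 2·200) / 18 = 12418 / 18 ≈ 689.89
689.9 vs midline 482 → bottom-heavy.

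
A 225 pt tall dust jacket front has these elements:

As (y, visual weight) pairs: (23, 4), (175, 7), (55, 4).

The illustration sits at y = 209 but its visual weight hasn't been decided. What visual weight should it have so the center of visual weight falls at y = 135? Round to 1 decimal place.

w ≈ 6.6

Known weights sum to 4 + 7 + 4 = 15; their moment is 4·23 + 7·175 + 4·55 = 1537.
Set Σw·y/Σw = 135: (1537 + 209w) = 135·(15 + w).
So w = (135·15 − 1537)/(209 − 135) = 488/74 ≈ 6.59.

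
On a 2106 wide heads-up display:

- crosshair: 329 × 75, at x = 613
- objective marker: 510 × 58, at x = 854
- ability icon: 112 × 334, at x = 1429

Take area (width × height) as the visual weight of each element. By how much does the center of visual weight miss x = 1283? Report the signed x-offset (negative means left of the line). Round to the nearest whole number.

≈ -259

Taking area as weight: crosshair 329·75 = 24675, objective marker 510·58 = 29580, ability icon 112·334 = 37408. Sum 91663.
x-moment: 24675·613 + 29580·854 + 37408·1429 = 93843127; centroid 93843127/91663 ≈ 1023.78.
Offset from x = 1283: 1023.78 − 1283 ≈ -259.22.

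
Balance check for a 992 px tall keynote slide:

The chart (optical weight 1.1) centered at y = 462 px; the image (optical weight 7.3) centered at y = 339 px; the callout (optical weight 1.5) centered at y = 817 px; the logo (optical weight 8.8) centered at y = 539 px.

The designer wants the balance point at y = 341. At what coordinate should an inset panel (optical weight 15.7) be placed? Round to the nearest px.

With the inset panel, Σw becomes 1.1 + 7.3 + 1.5 + 8.8 + 15.7 = 34.4.
y: need Σw·y = 34.4·341 = 11730.4. Existing = 1.1·462 + 7.3·339 + 1.5·817 + 8.8·539 = 8951.6. Remainder 2778.8 / 15.7 ≈ 176.99.

y ≈ 177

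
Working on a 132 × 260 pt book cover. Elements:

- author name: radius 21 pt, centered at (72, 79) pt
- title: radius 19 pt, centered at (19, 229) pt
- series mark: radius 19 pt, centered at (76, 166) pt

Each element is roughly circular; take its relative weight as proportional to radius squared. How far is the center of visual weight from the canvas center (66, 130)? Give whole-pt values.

≈ 24 pt

r² weights: author name 21² = 441, title 19² = 361, series mark 19² = 361. Total = 1163.
x: (441·72 + 361·19 + 361·76) / 1163 = 66047 / 1163 ≈ 56.79
y: (441·79 + 361·229 + 361·166) / 1163 = 177434 / 1163 ≈ 152.57
Relative to (66, 130): Δ = (-9.21, 22.57); |Δ| = √(-9.21² + 22.57²) ≈ 24.37.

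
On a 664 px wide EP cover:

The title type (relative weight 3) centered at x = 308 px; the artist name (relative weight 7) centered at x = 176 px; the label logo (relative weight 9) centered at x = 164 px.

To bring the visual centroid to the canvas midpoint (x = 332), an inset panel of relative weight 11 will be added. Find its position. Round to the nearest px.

New total weight: (3 + 7 + 9) + 11 = 30.
Along x: (3632 + 11·x) / 30 = 332 (existing moment 3·308 + 7·176 + 9·164 = 3632) ⇒ x = (9960 − 3632) / 11 ≈ 575.27.

x ≈ 575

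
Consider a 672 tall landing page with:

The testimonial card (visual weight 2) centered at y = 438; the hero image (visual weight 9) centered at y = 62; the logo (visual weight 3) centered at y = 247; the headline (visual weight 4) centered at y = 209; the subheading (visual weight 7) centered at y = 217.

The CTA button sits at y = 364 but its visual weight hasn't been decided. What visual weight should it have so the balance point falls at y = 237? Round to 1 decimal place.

Existing Σw = 25 (2 + 9 + 3 + 4 + 7); existing moment 2·438 + 9·62 + 3·247 + 4·209 + 7·217 = 4530.
For the centroid to hit 237: (4530 + w·364) / (25 + w) = 237.
Solving: w = (237·25 − 4530) / (364 − 237) = 1395 / 127 ≈ 10.98.

w ≈ 11.0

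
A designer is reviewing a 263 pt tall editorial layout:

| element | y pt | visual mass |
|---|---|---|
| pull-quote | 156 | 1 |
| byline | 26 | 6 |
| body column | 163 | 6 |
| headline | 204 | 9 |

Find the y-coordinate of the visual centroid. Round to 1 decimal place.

Total weight = 1 + 6 + 6 + 9 = 22.
y: (1·156 + 6·26 + 6·163 + 9·204) / 22 = 3126 / 22 ≈ 142.09

y ≈ 142.1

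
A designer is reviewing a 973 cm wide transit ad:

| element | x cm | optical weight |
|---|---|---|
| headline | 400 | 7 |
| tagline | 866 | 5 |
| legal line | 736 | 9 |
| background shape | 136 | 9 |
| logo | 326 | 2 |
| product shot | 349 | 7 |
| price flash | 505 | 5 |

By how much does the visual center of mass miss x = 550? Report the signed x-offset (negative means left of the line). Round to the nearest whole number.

≈ -82 cm

Total weight = 7 + 5 + 9 + 9 + 2 + 7 + 5 = 44.
x: (7·400 + 5·866 + 9·736 + 9·136 + 2·326 + 7·349 + 5·505) / 44 = 20598 / 44 ≈ 468.14
Difference: 468.14 − 550 ≈ -81.86.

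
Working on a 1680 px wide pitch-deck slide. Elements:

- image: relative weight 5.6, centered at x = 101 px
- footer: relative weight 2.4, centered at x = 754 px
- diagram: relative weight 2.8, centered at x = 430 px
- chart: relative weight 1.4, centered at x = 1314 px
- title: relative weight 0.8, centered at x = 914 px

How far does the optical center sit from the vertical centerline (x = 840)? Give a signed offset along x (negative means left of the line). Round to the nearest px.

Σw = 5.6 + 2.4 + 2.8 + 1.4 + 0.8 = 13.0.
Σw·x = 5.6·101 + 2.4·754 + 2.8·430 + 1.4·1314 + 0.8·914 = 6150.0, so x̄ = 6150.0/13.0 ≈ 473.08.
Offset from x = 840: 473.08 − 840 ≈ -366.92.

≈ -367 px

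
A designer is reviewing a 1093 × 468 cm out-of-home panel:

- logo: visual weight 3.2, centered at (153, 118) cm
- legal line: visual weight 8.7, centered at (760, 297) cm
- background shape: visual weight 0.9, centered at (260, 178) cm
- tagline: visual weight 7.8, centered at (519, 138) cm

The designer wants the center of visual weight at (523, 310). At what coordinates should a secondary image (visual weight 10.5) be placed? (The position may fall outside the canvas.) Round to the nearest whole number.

(465, 518)

New total weight: (3.2 + 8.7 + 0.9 + 7.8) + 10.5 = 31.1.
Along x: (11383.8 + 10.5·x) / 31.1 = 523 (existing moment 3.2·153 + 8.7·760 + 0.9·260 + 7.8·519 = 11383.8) ⇒ x = (16265.3 − 11383.8) / 10.5 ≈ 464.90.
Along y: (4198.1 + 10.5·y) / 31.1 = 310 (existing moment 3.2·118 + 8.7·297 + 0.9·178 + 7.8·138 = 4198.1) ⇒ y = (9641.0 − 4198.1) / 10.5 ≈ 518.37.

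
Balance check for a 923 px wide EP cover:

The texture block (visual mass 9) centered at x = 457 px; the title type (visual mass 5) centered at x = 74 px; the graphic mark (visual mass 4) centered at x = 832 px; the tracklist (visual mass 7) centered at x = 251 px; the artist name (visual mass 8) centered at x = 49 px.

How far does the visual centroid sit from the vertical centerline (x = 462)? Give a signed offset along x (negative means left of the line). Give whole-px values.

≈ -160 px

Total weight = 9 + 5 + 4 + 7 + 8 = 33.
x: (9·457 + 5·74 + 4·832 + 7·251 + 8·49) / 33 = 9960 / 33 ≈ 301.82
Against x = 462, that's 301.82 − 462 = -160.18.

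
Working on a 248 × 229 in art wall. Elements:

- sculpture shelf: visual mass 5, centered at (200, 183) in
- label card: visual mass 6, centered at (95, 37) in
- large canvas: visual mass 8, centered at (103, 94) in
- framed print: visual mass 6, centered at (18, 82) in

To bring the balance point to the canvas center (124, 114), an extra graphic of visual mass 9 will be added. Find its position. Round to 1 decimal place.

New total weight: (5 + 6 + 8 + 6) + 9 = 34.
x: need Σw·x = 34·124 = 4216. Existing = 5·200 + 6·95 + 8·103 + 6·18 = 2502. Remainder 1714 / 9 ≈ 190.44.
y: need Σw·y = 34·114 = 3876. Existing = 5·183 + 6·37 + 8·94 + 6·82 = 2381. Remainder 1495 / 9 ≈ 166.11.

(190.4, 166.1)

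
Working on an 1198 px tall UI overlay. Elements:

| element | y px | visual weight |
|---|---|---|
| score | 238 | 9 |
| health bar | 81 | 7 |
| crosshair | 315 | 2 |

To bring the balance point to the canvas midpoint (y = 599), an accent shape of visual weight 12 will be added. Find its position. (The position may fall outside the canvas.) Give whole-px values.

After adding the accent shape, total weight = 9 + 7 + 2 + 12 = 30.
y: need Σw·y = 30·599 = 17970. Existing = 9·238 + 7·81 + 2·315 = 3339. Remainder 14631 / 12 ≈ 1219.25.

y ≈ 1219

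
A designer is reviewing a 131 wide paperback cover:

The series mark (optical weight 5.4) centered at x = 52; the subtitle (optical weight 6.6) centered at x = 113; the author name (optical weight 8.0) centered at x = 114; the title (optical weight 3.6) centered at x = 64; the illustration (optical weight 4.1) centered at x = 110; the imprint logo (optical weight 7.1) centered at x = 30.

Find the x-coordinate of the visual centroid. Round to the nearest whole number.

Σw = 5.4 + 6.6 + 8.0 + 3.6 + 4.1 + 7.1 = 34.8.
Σw·x = 5.4·52 + 6.6·113 + 8.0·114 + 3.6·64 + 4.1·110 + 7.1·30 = 2833.0, so x̄ = 2833.0/34.8 ≈ 81.41.

x ≈ 81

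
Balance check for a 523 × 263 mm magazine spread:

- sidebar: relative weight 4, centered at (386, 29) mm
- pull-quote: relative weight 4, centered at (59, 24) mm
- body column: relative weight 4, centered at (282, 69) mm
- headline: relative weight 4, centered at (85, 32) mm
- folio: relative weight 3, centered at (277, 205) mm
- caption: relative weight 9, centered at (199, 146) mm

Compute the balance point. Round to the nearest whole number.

(210, 91)

Weights sum to 4 + 4 + 4 + 4 + 3 + 9 = 28.
x: (4·386 + 4·59 + 4·282 + 4·85 + 3·277 + 9·199) / 28 = 5870 / 28 ≈ 209.64
y: (4·29 + 4·24 + 4·69 + 4·32 + 3·205 + 9·146) / 28 = 2545 / 28 ≈ 90.89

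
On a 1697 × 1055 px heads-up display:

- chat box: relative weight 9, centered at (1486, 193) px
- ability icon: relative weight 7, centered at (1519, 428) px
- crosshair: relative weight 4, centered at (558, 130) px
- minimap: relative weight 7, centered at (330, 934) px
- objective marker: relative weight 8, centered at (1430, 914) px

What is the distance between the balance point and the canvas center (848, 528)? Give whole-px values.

≈ 295 px

Σw = 9 + 7 + 4 + 7 + 8 = 35.
x: (9·1486 + 7·1519 + 4·558 + 7·330 + 8·1430) / 35 = 39989 / 35 ≈ 1142.54
y: (9·193 + 7·428 + 4·130 + 7·934 + 8·914) / 35 = 19103 / 35 ≈ 545.80
Offset from (848, 528): Δx ≈ 294.54, Δy ≈ 17.80; distance = √(Δx² + Δy²) ≈ 295.08.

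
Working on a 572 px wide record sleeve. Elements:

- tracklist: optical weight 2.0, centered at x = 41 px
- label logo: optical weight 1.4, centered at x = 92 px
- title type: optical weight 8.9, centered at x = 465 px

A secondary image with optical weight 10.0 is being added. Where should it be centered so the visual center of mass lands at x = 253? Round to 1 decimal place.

x ≈ 129.3

New total weight: (2.0 + 1.4 + 8.9) + 10.0 = 22.3.
x: need Σw·x = 22.3·253 = 5641.9. Existing = 2.0·41 + 1.4·92 + 8.9·465 = 4349.3. Remainder 1292.6 / 10.0 ≈ 129.26.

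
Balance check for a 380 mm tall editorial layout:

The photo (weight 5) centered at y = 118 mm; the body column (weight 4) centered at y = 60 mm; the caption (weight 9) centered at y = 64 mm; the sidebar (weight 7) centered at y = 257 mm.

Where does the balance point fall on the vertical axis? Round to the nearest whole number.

y ≈ 128

Weights sum to 5 + 4 + 9 + 7 = 25.
y: (5·118 + 4·60 + 9·64 + 7·257) / 25 = 3205 / 25 ≈ 128.20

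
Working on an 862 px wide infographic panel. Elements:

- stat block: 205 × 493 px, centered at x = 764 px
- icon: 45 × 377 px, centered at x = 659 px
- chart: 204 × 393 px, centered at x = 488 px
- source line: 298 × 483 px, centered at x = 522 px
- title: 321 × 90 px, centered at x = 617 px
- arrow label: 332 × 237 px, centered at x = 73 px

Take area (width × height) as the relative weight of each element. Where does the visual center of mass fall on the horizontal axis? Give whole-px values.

Taking area as weight: stat block 205·493 = 101065, icon 45·377 = 16965, chart 204·393 = 80172, source line 298·483 = 143934, title 321·90 = 28890, arrow label 332·237 = 78684. Sum 449710.
x: (101065·764 + 16965·659 + 80172·488 + 143934·522 + 28890·617 + 78684·73) / 449710 = 226220141 / 449710 ≈ 503.04

x ≈ 503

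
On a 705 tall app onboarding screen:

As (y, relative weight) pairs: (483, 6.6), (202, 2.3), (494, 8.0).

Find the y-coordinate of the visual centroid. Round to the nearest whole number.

Σw = 6.6 + 2.3 + 8.0 = 16.9.
y-moment: 6.6·483 + 2.3·202 + 8.0·494 = 7604.4; centroid 7604.4/16.9 ≈ 449.96.

y ≈ 450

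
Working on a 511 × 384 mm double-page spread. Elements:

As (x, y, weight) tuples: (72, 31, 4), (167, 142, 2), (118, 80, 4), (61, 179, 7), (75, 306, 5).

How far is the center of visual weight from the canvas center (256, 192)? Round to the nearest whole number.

≈ 173 mm

Total weight = 4 + 2 + 4 + 7 + 5 = 22.
Σw·x = 4·72 + 2·167 + 4·118 + 7·61 + 5·75 = 1896, so x̄ = 1896/22 ≈ 86.18.
Σw·y = 4·31 + 2·142 + 4·80 + 7·179 + 5·306 = 3511, so ȳ = 3511/22 ≈ 159.59.
Offset from (256, 192): Δx ≈ -169.82, Δy ≈ -32.41; distance = √(Δx² + Δy²) ≈ 172.88.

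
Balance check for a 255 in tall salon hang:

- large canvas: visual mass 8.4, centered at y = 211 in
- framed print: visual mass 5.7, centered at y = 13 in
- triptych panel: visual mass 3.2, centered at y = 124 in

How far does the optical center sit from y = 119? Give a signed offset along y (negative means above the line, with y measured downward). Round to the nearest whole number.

≈ 11 in

Weights sum to 8.4 + 5.7 + 3.2 = 17.3.
Σw·y = 8.4·211 + 5.7·13 + 3.2·124 = 2243.3, so ȳ = 2243.3/17.3 ≈ 129.67.
Difference: 129.67 − 119 ≈ 10.67.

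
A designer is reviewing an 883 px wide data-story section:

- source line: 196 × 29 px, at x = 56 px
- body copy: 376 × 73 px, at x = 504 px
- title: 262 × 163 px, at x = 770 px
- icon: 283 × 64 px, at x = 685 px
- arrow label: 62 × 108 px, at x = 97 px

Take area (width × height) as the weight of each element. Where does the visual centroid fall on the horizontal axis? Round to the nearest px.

x ≈ 597

Taking area as weight: source line 196·29 = 5684, body copy 376·73 = 27448, title 262·163 = 42706, icon 283·64 = 18112, arrow label 62·108 = 6696. Sum 100646.
x-moment: 5684·56 + 27448·504 + 42706·770 + 18112·685 + 6696·97 = 60091948; centroid 60091948/100646 ≈ 597.06.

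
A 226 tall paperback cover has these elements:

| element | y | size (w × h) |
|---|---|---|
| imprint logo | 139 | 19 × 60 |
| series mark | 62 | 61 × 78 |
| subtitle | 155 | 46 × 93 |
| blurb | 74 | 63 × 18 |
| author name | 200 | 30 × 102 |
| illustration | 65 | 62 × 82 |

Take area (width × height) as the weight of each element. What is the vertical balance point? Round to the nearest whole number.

Areas → weights: imprint logo 19·60 = 1140, series mark 61·78 = 4758, subtitle 46·93 = 4278, blurb 63·18 = 1134, author name 30·102 = 3060, illustration 62·82 = 5084; Σw = 19454.
y-moment: 1140·139 + 4758·62 + 4278·155 + 1134·74 + 3060·200 + 5084·65 = 2142922; centroid 2142922/19454 ≈ 110.15.

y ≈ 110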